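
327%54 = 3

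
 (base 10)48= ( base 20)28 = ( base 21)26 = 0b110000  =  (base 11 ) 44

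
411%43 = 24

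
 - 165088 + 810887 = 645799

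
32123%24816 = 7307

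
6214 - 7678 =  - 1464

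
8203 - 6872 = 1331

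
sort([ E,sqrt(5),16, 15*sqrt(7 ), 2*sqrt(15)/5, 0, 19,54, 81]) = [ 0,2*sqrt(  15)/5, sqrt(5 ) , E , 16, 19, 15*sqrt(7),54,81]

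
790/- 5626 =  -395/2813=-  0.14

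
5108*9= 45972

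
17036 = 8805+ 8231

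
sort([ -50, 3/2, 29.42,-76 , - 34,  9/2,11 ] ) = [ - 76, -50, - 34,  3/2,9/2,11, 29.42]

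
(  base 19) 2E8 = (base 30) 136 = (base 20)29g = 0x3E4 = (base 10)996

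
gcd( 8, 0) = 8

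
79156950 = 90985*870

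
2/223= 2/223 = 0.01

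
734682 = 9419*78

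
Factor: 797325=3^1*5^2*10631^1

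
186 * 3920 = 729120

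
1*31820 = 31820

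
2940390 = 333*8830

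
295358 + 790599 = 1085957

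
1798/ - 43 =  - 42 + 8/43 = -  41.81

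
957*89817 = 85954869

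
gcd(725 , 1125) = 25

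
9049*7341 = 66428709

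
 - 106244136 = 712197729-818441865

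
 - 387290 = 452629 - 839919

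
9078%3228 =2622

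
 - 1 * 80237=-80237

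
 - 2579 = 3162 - 5741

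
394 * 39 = 15366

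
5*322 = 1610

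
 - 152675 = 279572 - 432247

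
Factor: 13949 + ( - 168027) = - 154078 = -  2^1*41^1*1879^1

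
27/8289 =1/307 = 0.00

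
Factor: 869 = 11^1*79^1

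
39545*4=158180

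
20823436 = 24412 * 853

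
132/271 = 132/271 = 0.49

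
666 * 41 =27306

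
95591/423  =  225 + 416/423 = 225.98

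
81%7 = 4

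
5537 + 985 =6522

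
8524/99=8524/99 = 86.10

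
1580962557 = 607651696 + 973310861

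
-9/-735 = 3/245 = 0.01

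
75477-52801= 22676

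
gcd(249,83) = 83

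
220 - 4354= - 4134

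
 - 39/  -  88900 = 39/88900=0.00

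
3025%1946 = 1079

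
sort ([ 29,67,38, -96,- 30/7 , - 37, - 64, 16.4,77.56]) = [ - 96, - 64, - 37,-30/7, 16.4 , 29, 38,67,  77.56]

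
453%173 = 107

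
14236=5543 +8693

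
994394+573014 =1567408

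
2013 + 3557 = 5570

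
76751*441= 33847191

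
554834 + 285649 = 840483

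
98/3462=49/1731 = 0.03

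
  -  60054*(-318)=19097172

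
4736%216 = 200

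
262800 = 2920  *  90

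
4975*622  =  3094450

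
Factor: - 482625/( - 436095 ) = 3^1 * 5^2*13^1*881^( - 1 ) =975/881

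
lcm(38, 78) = 1482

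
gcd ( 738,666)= 18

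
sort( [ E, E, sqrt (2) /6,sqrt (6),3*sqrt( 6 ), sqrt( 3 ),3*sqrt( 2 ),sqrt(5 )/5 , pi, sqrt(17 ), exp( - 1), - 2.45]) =[ - 2.45,sqrt( 2 ) /6,exp( - 1 ) , sqrt(5) /5,sqrt( 3), sqrt(6 ), E, E,pi, sqrt(17), 3*sqrt (2) , 3*sqrt(6)] 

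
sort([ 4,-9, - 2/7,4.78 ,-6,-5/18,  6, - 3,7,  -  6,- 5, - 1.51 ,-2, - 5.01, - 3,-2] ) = [ - 9, - 6 , - 6,-5.01,-5 , - 3, -3, - 2 , - 2, - 1.51, - 2/7, - 5/18 , 4, 4.78,  6, 7]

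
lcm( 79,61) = 4819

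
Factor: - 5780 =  -2^2*5^1*17^2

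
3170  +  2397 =5567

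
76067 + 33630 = 109697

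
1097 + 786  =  1883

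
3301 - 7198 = -3897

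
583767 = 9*64863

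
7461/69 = 2487/23 = 108.13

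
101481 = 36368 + 65113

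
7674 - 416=7258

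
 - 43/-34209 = 43/34209 = 0.00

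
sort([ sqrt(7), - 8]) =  [ - 8,sqrt( 7) ] 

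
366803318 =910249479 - 543446161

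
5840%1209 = 1004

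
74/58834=37/29417 =0.00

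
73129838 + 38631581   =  111761419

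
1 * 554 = 554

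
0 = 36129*0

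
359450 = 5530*65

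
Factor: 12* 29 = 348 = 2^2 * 3^1 * 29^1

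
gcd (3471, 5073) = 267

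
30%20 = 10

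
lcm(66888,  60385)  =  4347720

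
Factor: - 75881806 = - 2^1*7^1*11^1*13^1*29^1*1307^1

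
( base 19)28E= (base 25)1AD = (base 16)378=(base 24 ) 1d0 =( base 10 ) 888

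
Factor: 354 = 2^1*3^1*59^1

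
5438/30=2719/15 = 181.27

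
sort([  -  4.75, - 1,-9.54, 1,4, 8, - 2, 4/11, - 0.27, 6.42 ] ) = [ - 9.54, - 4.75, - 2, - 1, - 0.27,4/11,  1,  4, 6.42,  8]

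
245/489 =245/489 = 0.50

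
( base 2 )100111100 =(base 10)316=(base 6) 1244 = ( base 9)381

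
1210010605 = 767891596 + 442119009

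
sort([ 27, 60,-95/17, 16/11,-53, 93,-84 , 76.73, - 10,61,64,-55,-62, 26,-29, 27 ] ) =[  -  84,  -  62, - 55, - 53,  -  29, - 10, - 95/17,16/11, 26,27,27,60,61,64,76.73, 93 ]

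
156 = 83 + 73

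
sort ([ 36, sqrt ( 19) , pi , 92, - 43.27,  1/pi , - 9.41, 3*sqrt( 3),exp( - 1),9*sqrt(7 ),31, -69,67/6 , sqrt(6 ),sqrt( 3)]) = [-69,-43.27, - 9.41,  1/pi,exp(  -  1) , sqrt(3 ) , sqrt( 6 ) , pi , sqrt( 19) , 3*sqrt ( 3 ),67/6,9 * sqrt (7), 31 , 36,92] 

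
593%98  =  5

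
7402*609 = 4507818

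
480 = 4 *120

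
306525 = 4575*67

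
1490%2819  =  1490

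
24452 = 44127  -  19675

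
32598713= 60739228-28140515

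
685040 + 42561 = 727601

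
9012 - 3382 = 5630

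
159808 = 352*454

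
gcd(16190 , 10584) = 2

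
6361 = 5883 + 478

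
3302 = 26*127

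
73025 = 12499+60526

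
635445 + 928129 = 1563574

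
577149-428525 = 148624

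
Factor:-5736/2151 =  - 8/3 = - 2^3*3^( - 1)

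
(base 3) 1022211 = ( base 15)447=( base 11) 7aa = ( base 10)967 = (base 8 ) 1707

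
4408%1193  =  829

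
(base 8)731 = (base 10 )473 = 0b111011001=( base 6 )2105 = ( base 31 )f8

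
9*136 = 1224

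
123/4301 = 123/4301 = 0.03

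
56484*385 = 21746340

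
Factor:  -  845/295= - 13^2  *59^ ( -1)=- 169/59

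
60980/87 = 700 +80/87 = 700.92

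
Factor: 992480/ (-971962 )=-496240/485981 = - 2^4*5^1 * 307^( - 1 )*1583^( - 1 )*6203^1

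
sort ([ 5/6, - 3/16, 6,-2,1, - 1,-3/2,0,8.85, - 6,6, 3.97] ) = [ - 6,-2, -3/2, - 1 ,- 3/16, 0, 5/6,1,3.97, 6, 6,8.85 ] 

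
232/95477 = 232/95477 = 0.00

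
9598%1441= 952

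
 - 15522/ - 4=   3880 + 1/2 = 3880.50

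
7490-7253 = 237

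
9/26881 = 9/26881 = 0.00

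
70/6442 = 35/3221 =0.01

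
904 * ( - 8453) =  - 7641512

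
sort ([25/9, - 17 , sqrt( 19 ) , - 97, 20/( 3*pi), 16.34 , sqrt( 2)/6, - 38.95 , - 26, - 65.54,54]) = [ - 97, - 65.54  , - 38.95, - 26, - 17, sqrt(2 ) /6,20/(3*pi ), 25/9, sqrt( 19),16.34,54 ] 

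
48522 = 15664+32858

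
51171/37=1383 = 1383.00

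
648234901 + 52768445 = 701003346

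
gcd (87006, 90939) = 3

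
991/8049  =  991/8049 = 0.12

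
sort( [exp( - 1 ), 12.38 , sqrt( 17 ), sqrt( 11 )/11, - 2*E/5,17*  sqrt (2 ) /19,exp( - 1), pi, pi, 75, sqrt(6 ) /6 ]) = [ - 2*E/5, sqrt(11 ) /11, exp( - 1 ),  exp( - 1) , sqrt( 6 ) /6, 17*sqrt(2)/19,  pi,pi,sqrt( 17),  12.38,  75 ] 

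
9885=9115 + 770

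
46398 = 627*74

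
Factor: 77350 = 2^1 *5^2*7^1 *13^1*17^1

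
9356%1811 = 301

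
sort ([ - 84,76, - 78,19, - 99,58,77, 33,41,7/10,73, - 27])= [  -  99,  -  84, - 78,- 27,7/10, 19,33, 41,  58 , 73 , 76,  77 ] 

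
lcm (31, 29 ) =899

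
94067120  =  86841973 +7225147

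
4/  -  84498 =- 1 + 42247/42249 = - 0.00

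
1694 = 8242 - 6548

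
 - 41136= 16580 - 57716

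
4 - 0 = 4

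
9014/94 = 95 + 42/47 =95.89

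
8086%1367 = 1251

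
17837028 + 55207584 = 73044612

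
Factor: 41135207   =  41135207^1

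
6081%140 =61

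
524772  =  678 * 774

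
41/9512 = 1/232 = 0.00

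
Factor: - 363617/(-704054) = 2^( - 1) * 13^( - 2)*59^1*2083^( -1)  *6163^1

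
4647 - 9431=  - 4784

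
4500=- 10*(- 450) 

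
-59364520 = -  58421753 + - 942767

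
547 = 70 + 477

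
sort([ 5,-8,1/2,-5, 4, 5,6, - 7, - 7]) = [ - 8,-7 ,-7, - 5,1/2,4,5,5,6 ] 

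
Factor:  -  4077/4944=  - 2^( - 4 )*3^2*103^( - 1)*151^1 = - 1359/1648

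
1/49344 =1/49344 = 0.00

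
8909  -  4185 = 4724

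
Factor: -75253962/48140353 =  - 2^1* 3^1*7^1*173^1*10357^1*48140353^(-1) 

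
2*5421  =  10842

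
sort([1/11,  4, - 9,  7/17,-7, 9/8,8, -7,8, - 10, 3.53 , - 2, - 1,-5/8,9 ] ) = [ - 10, - 9,-7, -7,-2, - 1, - 5/8,  1/11 , 7/17,9/8, 3.53, 4,8,  8,9]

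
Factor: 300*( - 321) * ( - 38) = 2^3*  3^2*5^2*19^1* 107^1 = 3659400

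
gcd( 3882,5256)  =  6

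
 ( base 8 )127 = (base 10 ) 87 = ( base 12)73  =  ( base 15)5c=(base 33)2l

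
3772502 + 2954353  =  6726855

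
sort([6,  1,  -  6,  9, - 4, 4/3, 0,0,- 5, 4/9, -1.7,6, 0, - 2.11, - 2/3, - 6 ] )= [ - 6 , - 6,- 5, - 4, - 2.11,  -  1.7, - 2/3, 0, 0,0, 4/9 , 1,4/3, 6,6, 9 ] 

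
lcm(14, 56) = 56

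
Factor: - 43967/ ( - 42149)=7^1 * 11^1*113^( - 1)*373^( - 1)*571^1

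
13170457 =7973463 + 5196994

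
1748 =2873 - 1125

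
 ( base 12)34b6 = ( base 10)5898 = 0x170a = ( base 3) 22002110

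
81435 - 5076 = 76359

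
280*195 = 54600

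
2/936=1/468 = 0.00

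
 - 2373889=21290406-23664295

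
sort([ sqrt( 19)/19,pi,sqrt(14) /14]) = [ sqrt( 19) /19,sqrt(14) /14,pi]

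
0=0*48994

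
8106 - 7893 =213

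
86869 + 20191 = 107060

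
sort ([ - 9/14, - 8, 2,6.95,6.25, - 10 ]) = [ -10 , - 8,-9/14 , 2, 6.25,6.95 ] 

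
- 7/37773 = -1 + 37766/37773 =-0.00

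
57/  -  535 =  -57/535=-0.11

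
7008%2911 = 1186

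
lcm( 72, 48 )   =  144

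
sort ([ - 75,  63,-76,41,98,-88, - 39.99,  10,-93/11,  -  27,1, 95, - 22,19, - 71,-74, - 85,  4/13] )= [ -88, - 85, - 76,-75,  -  74,-71, - 39.99,- 27, - 22 , - 93/11,4/13, 1,  10,19, 41,63,95, 98 ]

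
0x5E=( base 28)3A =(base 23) 42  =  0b1011110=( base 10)94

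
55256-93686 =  - 38430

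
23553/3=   7851 =7851.00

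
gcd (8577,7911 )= 9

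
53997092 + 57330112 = 111327204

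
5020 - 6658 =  - 1638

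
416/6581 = 416/6581= 0.06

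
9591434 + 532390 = 10123824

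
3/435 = 1/145 = 0.01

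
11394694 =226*50419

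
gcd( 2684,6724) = 4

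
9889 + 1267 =11156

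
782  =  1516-734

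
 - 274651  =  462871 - 737522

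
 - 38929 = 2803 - 41732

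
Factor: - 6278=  - 2^1*43^1*73^1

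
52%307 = 52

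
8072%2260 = 1292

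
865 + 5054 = 5919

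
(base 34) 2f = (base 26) 35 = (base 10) 83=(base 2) 1010011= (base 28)2r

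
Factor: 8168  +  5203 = 3^1*4457^1 = 13371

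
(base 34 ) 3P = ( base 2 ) 1111111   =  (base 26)4N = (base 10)127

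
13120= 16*820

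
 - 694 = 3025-3719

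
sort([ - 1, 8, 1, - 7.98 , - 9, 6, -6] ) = [ - 9, - 7.98,  -  6, - 1,1, 6, 8 ]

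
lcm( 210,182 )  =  2730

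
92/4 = 23  =  23.00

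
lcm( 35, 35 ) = 35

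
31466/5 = 31466/5 =6293.20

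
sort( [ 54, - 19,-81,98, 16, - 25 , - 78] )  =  [ - 81,-78,- 25, -19,16,54 , 98 ]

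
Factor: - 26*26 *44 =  - 29744=-  2^4 *11^1*13^2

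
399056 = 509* 784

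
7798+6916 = 14714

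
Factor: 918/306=3^1 = 3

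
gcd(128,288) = 32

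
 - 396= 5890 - 6286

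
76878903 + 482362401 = 559241304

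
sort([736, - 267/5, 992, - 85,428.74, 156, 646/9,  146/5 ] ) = [-85, - 267/5 , 146/5, 646/9,156,428.74,736,992 ] 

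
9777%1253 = 1006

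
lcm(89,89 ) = 89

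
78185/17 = 4599 + 2/17 = 4599.12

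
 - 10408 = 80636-91044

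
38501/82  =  38501/82= 469.52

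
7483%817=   130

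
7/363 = 7/363 = 0.02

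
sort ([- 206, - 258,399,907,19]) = [ - 258, - 206, 19, 399,  907 ] 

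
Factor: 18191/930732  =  2^ (-2)*3^ ( - 1)*11^(  -  2 )*641^(-1 )*18191^1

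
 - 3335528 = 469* (  -  7112 ) 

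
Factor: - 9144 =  - 2^3*3^2*127^1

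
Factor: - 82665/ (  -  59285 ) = 99/71 = 3^2*11^1*71^( - 1)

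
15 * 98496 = 1477440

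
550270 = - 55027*( - 10)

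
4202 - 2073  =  2129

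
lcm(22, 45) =990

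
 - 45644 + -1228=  - 46872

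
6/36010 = 3/18005 = 0.00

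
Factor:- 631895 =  - 5^1 * 11^1*11489^1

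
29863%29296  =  567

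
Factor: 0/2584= 0 = 0^1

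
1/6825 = 1/6825  =  0.00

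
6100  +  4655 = 10755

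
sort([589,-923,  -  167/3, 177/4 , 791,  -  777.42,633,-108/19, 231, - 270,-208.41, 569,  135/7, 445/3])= [ - 923  , - 777.42, - 270,-208.41, - 167/3, - 108/19  ,  135/7, 177/4,445/3, 231,569, 589 , 633, 791]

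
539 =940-401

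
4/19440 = 1/4860= 0.00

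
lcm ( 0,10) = 0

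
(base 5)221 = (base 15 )41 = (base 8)75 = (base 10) 61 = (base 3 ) 2021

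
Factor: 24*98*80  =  2^8*3^1*5^1*7^2  =  188160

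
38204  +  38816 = 77020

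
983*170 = 167110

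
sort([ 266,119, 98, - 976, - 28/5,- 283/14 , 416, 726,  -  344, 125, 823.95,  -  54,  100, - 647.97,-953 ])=[ - 976, - 953  , - 647.97, - 344, - 54 , - 283/14,-28/5, 98, 100,119 , 125, 266 , 416,726, 823.95 ]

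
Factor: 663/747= 221/249=3^( - 1)*13^1 * 17^1*83^( - 1 ) 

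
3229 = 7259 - 4030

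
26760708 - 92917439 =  - 66156731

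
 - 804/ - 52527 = 268/17509 = 0.02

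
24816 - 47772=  - 22956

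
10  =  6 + 4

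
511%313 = 198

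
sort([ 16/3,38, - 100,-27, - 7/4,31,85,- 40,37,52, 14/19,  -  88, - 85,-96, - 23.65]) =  [ - 100, - 96, - 88,-85, - 40, - 27, - 23.65, - 7/4,14/19,16/3,31,  37, 38,  52,  85]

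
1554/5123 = 1554/5123 = 0.30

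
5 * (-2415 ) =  - 12075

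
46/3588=1/78 =0.01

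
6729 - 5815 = 914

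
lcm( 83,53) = 4399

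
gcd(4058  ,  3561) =1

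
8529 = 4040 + 4489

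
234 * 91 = 21294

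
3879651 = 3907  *993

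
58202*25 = 1455050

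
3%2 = 1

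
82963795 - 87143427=  -  4179632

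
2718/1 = 2718= 2718.00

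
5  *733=3665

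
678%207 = 57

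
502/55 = 9 + 7/55=9.13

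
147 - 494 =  - 347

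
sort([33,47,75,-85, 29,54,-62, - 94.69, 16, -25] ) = [ - 94.69, - 85, - 62,  -  25, 16 , 29, 33,47 , 54, 75]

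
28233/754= 37 + 335/754= 37.44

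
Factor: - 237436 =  - 2^2*59359^1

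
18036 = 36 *501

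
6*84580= 507480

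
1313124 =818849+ 494275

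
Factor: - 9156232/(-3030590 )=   4578116/1515295 = 2^2*5^( - 1)*17^( -1)*17827^( - 1)*1144529^1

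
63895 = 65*983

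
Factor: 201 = 3^1*67^1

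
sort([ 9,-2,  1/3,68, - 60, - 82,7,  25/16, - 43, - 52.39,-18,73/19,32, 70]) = [-82,-60,-52.39, - 43,-18,  -  2,  1/3, 25/16,  73/19,  7,9, 32,68,70 ] 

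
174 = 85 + 89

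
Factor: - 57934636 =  - 2^2* 14483659^1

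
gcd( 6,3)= 3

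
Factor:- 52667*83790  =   - 2^1*3^2*5^1*7^2*19^1*52667^1 = -4412967930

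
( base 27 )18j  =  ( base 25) 1de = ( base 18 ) 2ha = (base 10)964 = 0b1111000100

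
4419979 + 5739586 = 10159565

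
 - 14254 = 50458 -64712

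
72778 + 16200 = 88978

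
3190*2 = 6380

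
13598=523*26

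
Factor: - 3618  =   - 2^1*3^3*67^1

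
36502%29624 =6878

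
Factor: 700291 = 587^1*1193^1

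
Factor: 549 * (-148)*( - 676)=54926352 = 2^4*3^2*13^2*37^1*61^1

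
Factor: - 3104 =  - 2^5* 97^1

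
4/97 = 4/97 = 0.04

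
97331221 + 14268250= 111599471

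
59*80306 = 4738054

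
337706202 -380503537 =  - 42797335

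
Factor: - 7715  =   - 5^1*1543^1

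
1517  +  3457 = 4974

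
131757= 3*43919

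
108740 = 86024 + 22716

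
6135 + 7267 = 13402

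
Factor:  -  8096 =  - 2^5 * 11^1*23^1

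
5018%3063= 1955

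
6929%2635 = 1659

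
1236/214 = 618/107 = 5.78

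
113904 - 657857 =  - 543953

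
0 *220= 0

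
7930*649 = 5146570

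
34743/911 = 34743/911 = 38.14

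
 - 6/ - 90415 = 6/90415= 0.00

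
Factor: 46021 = 46021^1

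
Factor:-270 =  - 2^1*3^3 * 5^1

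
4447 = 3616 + 831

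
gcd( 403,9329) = 1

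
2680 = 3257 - 577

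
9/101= 9/101 = 0.09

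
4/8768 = 1/2192 = 0.00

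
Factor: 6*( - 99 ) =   -  2^1*3^3 * 11^1 = -  594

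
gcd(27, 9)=9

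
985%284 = 133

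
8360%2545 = 725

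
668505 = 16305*41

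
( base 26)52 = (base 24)5c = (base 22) 60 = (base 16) 84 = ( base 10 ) 132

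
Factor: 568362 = 2^1*3^1*94727^1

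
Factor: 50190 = 2^1*3^1*5^1*7^1*239^1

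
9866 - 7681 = 2185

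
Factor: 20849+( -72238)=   -  51389 = - 13^1*59^1*67^1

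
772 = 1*772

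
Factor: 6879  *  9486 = 2^1*3^3*17^1*31^1 * 2293^1 = 65254194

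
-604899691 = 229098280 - 833997971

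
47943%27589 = 20354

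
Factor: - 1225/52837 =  - 5^2* 7^2*52837^( -1)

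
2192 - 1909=283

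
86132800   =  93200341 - 7067541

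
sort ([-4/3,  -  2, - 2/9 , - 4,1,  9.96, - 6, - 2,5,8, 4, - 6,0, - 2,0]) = [ - 6, - 6,  -  4, - 2, - 2,  -  2, - 4/3, - 2/9, 0,0, 1, 4, 5,8, 9.96] 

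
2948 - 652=2296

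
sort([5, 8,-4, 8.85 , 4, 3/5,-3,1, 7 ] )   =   [ - 4, - 3, 3/5,1, 4, 5,  7,8,8.85]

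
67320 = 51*1320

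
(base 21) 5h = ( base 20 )62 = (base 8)172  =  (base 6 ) 322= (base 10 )122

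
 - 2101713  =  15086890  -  17188603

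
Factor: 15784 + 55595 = 3^2*7^1*11^1*103^1 = 71379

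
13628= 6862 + 6766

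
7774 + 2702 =10476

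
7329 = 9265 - 1936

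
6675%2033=576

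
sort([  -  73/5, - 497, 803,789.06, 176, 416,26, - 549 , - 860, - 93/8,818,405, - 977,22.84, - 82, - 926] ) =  [ - 977 , - 926, - 860, - 549, - 497, - 82,-73/5, - 93/8, 22.84,26,176, 405, 416,789.06, 803,818]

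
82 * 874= 71668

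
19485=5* 3897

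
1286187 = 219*5873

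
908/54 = 16+22/27 =16.81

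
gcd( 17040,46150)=710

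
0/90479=0 = 0.00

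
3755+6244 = 9999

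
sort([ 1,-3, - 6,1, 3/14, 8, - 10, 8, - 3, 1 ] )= [ - 10, - 6, - 3, - 3 , 3/14,1, 1,1,8, 8 ] 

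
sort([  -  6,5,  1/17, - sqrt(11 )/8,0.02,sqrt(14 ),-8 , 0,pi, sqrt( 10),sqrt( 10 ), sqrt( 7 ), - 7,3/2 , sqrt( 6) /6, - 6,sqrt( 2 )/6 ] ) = [ - 8, - 7, - 6, - 6, - sqrt ( 11) /8,0,0.02, 1/17,sqrt( 2 ) /6,sqrt( 6) /6,3/2, sqrt( 7 ),pi, sqrt(10),sqrt(10 ), sqrt(14), 5]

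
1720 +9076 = 10796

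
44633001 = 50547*883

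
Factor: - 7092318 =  - 2^1 * 3^1*157^1*7529^1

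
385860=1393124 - 1007264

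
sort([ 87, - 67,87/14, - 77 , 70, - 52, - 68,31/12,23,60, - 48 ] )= [ - 77,-68 , - 67,-52, - 48, 31/12 , 87/14, 23, 60,70, 87 ]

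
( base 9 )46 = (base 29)1D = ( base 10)42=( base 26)1g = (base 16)2a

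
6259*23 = 143957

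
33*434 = 14322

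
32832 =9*3648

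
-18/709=-1+691/709 = -  0.03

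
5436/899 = 6  +  42/899 = 6.05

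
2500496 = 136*18386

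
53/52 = 53/52 = 1.02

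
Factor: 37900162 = 2^1*331^1*57251^1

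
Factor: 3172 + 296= 2^2*3^1* 17^2 = 3468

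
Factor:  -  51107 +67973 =2^1*3^2 * 937^1   =  16866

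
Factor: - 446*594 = -2^2*3^3*11^1*223^1 =- 264924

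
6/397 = 6/397= 0.02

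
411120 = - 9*(  -  45680) 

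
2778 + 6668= 9446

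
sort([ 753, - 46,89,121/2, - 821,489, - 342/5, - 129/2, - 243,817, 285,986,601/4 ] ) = [  -  821, - 243, - 342/5, - 129/2,-46,121/2,89, 601/4,285 , 489, 753,  817, 986]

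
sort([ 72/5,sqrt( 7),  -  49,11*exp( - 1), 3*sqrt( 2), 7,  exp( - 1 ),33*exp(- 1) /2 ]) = [-49, exp(  -  1),sqrt(7), 11*exp( - 1), 3*sqrt(2), 33 * exp( - 1)/2, 7, 72/5 ]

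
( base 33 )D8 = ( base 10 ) 437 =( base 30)eh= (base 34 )CT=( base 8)665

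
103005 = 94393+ 8612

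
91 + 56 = 147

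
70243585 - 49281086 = 20962499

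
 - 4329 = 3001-7330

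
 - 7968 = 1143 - 9111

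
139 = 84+55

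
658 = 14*47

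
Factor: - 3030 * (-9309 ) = 28206270 = 2^1*3^2*5^1 * 29^1 * 101^1 *107^1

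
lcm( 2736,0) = 0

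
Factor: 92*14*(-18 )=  - 2^4 * 3^2* 7^1*23^1 = - 23184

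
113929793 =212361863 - 98432070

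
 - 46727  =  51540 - 98267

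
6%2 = 0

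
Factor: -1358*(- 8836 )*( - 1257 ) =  - 15083105016 = - 2^3  *  3^1*7^1*47^2*97^1*419^1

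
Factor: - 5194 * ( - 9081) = 2^1*3^2*7^2 * 53^1*1009^1 = 47166714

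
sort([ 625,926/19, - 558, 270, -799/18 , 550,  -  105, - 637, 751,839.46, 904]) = [ - 637, - 558, -105, - 799/18,926/19,270,550, 625,  751,839.46,904] 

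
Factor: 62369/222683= 17^(-1)*47^1*1327^1*13099^ ( - 1 ) 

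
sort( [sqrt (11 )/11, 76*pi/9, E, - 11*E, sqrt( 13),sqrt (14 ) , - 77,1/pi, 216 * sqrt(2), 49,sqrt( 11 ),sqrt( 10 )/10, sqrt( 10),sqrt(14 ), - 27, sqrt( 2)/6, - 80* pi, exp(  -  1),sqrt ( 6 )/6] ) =[ - 80 * pi, - 77, - 11*E, - 27,sqrt(2 ) /6,sqrt(11)/11,sqrt( 10)/10, 1/pi,exp( - 1 ),sqrt( 6 )/6 , E,sqrt( 10), sqrt( 11),sqrt( 13),sqrt(14), sqrt ( 14),76*pi/9, 49, 216*sqrt (2)]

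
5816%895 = 446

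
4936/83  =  4936/83 = 59.47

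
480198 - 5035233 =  - 4555035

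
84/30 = 14/5 = 2.80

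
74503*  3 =223509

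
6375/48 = 132  +  13/16 = 132.81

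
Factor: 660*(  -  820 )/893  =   - 2^4 * 3^1 * 5^2*11^1 * 19^( - 1) * 41^1*47^( - 1 ) = - 541200/893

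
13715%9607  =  4108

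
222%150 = 72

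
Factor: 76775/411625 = 5^( - 1)*83^1* 89^(-1 )  =  83/445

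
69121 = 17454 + 51667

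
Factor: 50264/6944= 2^( - 2)*7^( - 1 )*31^( - 1 )*61^1 * 103^1=6283/868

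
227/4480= 227/4480= 0.05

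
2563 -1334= 1229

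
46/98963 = 46/98963 = 0.00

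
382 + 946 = 1328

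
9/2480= 9/2480 = 0.00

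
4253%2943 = 1310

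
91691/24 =91691/24= 3820.46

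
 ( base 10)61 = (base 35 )1Q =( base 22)2h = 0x3d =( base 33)1s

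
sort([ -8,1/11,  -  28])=[ - 28, - 8,1/11] 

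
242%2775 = 242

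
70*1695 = 118650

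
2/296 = 1/148 = 0.01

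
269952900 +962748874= 1232701774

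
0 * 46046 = 0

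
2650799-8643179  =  -5992380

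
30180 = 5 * 6036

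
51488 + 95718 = 147206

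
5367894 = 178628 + 5189266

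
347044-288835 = 58209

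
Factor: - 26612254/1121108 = -2^( - 1)*53^1*251059^1*280277^( - 1 ) = - 13306127/560554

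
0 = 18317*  0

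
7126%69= 19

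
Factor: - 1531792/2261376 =-95737/141336 = - 2^( - 3)*3^( - 2 )*13^( - 1 )*151^( - 1 )*95737^1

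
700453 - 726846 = -26393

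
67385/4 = 16846+1/4 = 16846.25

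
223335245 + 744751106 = 968086351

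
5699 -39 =5660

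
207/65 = 3 + 12/65 = 3.18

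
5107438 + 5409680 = 10517118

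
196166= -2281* ( - 86)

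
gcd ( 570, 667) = 1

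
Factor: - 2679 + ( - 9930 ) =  - 12609=   - 3^3*467^1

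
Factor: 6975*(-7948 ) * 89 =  - 4933919700 = -  2^2*3^2* 5^2*31^1 * 89^1 * 1987^1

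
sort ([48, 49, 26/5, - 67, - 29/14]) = [ - 67, - 29/14, 26/5, 48,  49 ] 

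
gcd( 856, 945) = 1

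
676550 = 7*96650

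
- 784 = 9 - 793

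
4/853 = 4/853  =  0.00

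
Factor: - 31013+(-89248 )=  - 120261 =-3^1*40087^1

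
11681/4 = 11681/4= 2920.25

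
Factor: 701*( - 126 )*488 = - 2^4*3^2 * 7^1*61^1 * 701^1 = - 43103088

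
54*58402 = 3153708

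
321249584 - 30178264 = 291071320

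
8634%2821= 171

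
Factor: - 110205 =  - 3^2*5^1*31^1*79^1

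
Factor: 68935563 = 3^3*53^1*67^1  *719^1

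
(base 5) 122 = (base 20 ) 1h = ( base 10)37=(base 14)29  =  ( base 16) 25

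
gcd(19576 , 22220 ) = 4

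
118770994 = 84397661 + 34373333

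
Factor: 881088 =2^6*3^1*13^1*353^1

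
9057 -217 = 8840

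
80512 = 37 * 2176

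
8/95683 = 8/95683=0.00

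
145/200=29/40 = 0.72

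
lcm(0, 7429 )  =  0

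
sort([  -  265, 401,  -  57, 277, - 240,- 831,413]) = [ -831,  -  265, -240, - 57, 277, 401, 413]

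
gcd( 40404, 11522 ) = 14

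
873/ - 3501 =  - 97/389=-  0.25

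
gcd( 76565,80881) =1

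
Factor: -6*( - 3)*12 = 2^3*3^3= 216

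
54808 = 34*1612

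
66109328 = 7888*8381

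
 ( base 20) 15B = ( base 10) 511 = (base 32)FV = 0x1FF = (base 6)2211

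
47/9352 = 47/9352 = 0.01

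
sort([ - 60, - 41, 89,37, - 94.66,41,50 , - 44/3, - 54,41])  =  [-94.66 , - 60,-54,-41, - 44/3, 37,41,  41, 50, 89 ] 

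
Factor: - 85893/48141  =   - 28631/16047 = - 3^( - 2)*1783^( - 1 )*28631^1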